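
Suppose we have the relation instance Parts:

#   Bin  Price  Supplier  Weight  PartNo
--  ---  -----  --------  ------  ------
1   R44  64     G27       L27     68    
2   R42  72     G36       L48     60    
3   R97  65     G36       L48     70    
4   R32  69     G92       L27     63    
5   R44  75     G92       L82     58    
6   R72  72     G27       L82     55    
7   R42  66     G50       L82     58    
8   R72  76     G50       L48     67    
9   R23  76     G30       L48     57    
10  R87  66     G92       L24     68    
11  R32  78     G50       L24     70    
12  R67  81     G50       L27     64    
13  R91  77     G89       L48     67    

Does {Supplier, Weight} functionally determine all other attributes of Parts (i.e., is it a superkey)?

No

Rows 2 and 3 have the same {Supplier, Weight} value (Supplier=G36, Weight=L48) but are distinct tuples, so {Supplier, Weight} does not determine every attribute — not a superkey.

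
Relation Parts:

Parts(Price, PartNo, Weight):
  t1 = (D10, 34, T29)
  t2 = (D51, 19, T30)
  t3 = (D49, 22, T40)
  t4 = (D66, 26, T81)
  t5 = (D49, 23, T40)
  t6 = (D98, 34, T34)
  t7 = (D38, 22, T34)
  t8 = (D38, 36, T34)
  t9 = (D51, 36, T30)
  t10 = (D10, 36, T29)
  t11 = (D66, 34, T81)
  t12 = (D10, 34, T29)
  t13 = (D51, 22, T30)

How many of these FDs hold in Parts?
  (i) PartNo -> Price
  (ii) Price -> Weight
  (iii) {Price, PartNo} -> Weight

2

(i) PartNo -> Price: PartNo=34: rows 1, 6, 11, 12 → Price takes values {D10, D98, D66} — violation; PartNo=22: rows 3, 7, 13 → Price takes values {D49, D38, D51} — violation; PartNo=36: rows 8, 9, 10 → Price takes values {D38, D51, D10} — violation — fails.
(ii) Price -> Weight: every LHS value maps to a single RHS value — holds.
(iii) {Price, PartNo} -> Weight: every LHS value maps to a single RHS value — holds.
2 of the 3 dependencies hold.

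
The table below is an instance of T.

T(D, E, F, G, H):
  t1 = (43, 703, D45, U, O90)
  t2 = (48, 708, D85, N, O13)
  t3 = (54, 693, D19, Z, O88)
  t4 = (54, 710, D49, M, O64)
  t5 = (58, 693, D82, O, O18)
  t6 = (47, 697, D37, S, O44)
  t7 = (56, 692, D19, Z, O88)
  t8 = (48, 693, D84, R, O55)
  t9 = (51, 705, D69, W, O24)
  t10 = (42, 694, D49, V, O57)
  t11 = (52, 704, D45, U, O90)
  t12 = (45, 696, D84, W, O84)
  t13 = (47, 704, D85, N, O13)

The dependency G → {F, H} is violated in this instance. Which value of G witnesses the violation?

W

G=U: rows 1, 11 → {F,H} = (D45, O90), (D45, O90) ✓
G=N: rows 2, 13 → {F,H} = (D85, O13), (D85, O13) ✓
G=Z: rows 3, 7 → {F,H} = (D19, O88), (D19, O88) ✓
G=M: row 4 → {F,H} = (D49, O64) ✓
G=O: row 5 → {F,H} = (D82, O18) ✓
G=S: row 6 → {F,H} = (D37, O44) ✓
G=R: row 8 → {F,H} = (D84, O55) ✓
G=W: rows 9, 12 → {F,H} takes values {(D69, O24), (D84, O84)} — violation
G=V: row 10 → {F,H} = (D49, O57) ✓
The only G value with inconsistent RHS is G=W.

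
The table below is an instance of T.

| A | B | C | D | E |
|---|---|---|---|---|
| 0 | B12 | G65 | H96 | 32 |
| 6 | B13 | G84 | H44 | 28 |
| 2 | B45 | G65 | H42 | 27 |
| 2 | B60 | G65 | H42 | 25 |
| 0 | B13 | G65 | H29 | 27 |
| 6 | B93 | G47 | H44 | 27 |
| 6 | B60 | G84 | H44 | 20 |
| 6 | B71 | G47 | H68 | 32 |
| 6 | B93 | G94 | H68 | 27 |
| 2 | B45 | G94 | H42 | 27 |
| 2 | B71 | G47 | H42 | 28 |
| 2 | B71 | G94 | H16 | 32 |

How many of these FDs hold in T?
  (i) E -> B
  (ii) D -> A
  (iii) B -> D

(i) E -> B: E=32: 3 rows → B takes values {B12, B71} — violation; E=28: 2 rows → B takes values {B13, B71} — violation; E=27: 5 rows → B takes values {B45, B13, B93} — violation — fails.
(ii) D -> A: every LHS value maps to a single RHS value — holds.
(iii) B -> D: B=B13: 2 rows → D takes values {H44, H29} — violation; B=B60: 2 rows → D takes values {H42, H44} — violation; B=B93: 2 rows → D takes values {H44, H68} — violation; B=B71: 3 rows → D takes values {H68, H42, H16} — violation — fails.
1 of the 3 dependencies holds.

1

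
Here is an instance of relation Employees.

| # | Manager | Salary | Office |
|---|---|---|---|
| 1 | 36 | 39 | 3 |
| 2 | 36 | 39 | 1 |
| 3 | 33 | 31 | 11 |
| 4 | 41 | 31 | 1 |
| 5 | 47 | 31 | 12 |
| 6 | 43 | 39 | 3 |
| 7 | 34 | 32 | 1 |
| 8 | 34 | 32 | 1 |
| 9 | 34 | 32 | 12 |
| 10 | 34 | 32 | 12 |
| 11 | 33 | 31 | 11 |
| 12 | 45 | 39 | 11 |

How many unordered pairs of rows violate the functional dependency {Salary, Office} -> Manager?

1

(Salary=39, Office=3): violating pairs (1,6) — 1 pair.
(Salary=31, Office=11): all 2 rows agree on Manager — 0 pairs.
(Salary=32, Office=1): all 2 rows agree on Manager — 0 pairs.
(Salary=32, Office=12): all 2 rows agree on Manager — 0 pairs.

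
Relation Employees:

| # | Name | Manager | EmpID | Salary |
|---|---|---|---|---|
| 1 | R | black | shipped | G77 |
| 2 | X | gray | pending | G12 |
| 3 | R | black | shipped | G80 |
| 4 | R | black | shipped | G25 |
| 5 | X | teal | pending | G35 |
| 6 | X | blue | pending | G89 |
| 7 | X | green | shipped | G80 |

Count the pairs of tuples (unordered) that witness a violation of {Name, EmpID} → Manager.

(Name=R, EmpID=shipped): all 3 rows agree on Manager — 0 pairs.
(Name=X, EmpID=pending): violating pairs (2,5), (2,6), (5,6) — 3 pairs.

3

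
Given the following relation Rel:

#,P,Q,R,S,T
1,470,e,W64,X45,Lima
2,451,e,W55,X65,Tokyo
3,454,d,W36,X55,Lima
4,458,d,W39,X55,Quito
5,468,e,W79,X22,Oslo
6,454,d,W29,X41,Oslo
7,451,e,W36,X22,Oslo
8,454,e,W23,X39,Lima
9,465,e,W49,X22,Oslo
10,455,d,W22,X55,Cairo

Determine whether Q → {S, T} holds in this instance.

No

Q=e: rows 1, 2, 5, 7, 8, 9 → {S,T} takes values {(X45, Lima), (X65, Tokyo), (X22, Oslo), (X39, Lima)} — violation
Q=d: rows 3, 4, 6, 10 → {S,T} takes values {(X55, Lima), (X55, Quito), (X41, Oslo), (X55, Cairo)} — violation
Two rows agree on Q but differ on {S, T}, so Q → {S, T} does not hold.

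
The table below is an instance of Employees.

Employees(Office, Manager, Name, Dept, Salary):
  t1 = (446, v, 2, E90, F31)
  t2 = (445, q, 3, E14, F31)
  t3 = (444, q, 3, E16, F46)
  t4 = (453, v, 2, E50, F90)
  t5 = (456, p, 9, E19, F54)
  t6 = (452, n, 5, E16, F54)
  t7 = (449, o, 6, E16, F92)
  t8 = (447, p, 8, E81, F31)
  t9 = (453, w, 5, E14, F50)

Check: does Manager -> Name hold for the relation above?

Manager=v: rows 1, 4 → Name = 2, 2 ✓
Manager=q: rows 2, 3 → Name = 3, 3 ✓
Manager=p: rows 5, 8 → Name takes values {9, 8} — violation
Manager=n: row 6 → Name = 5 ✓
Manager=o: row 7 → Name = 6 ✓
Manager=w: row 9 → Name = 5 ✓
Two rows agree on Manager but differ on Name, so Manager -> Name does not hold.

No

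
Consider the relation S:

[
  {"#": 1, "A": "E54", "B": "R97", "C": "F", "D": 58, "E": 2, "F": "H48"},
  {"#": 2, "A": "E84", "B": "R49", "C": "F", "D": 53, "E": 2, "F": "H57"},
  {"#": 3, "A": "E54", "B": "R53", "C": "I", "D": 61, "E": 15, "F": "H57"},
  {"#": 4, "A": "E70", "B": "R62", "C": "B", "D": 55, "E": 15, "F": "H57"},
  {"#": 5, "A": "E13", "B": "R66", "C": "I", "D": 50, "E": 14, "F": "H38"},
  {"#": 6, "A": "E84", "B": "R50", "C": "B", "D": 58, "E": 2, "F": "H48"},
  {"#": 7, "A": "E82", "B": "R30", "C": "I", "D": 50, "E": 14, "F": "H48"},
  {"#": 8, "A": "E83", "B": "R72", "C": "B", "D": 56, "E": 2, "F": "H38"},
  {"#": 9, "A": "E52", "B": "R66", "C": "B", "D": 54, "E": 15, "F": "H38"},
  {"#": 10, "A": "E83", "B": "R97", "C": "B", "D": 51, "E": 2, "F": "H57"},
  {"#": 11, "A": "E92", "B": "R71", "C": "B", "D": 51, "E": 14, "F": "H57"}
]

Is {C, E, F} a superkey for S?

All 11 rows have distinct {C, E, F} values, so {C, E, F} → (all attributes) holds and {C, E, F} is a superkey.

Yes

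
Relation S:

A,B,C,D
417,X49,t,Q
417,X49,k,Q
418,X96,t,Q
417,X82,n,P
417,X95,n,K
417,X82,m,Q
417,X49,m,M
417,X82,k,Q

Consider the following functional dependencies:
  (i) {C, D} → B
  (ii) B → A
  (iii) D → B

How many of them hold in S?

(i) {C, D} → B: (C=t, D=Q): 2 rows → B takes values {X49, X96} — violation; (C=k, D=Q): 2 rows → B takes values {X49, X82} — violation — fails.
(ii) B → A: every LHS value maps to a single RHS value — holds.
(iii) D → B: D=Q: 5 rows → B takes values {X49, X96, X82} — violation — fails.
1 of the 3 dependencies holds.

1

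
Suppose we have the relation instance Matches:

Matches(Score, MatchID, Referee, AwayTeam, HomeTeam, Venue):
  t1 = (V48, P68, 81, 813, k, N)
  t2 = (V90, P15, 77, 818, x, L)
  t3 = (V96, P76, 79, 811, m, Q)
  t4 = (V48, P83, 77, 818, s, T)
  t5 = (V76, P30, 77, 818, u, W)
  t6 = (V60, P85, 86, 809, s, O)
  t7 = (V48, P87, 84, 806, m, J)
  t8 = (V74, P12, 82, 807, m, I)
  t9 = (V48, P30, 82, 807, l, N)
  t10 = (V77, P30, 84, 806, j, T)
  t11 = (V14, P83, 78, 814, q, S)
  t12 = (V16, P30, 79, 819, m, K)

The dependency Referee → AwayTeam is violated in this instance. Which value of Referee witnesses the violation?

Referee=81: row 1 → AwayTeam = 813 ✓
Referee=77: rows 2, 4, 5 → AwayTeam = 818, 818, 818 ✓
Referee=79: rows 3, 12 → AwayTeam takes values {811, 819} — violation
Referee=86: row 6 → AwayTeam = 809 ✓
Referee=84: rows 7, 10 → AwayTeam = 806, 806 ✓
Referee=82: rows 8, 9 → AwayTeam = 807, 807 ✓
Referee=78: row 11 → AwayTeam = 814 ✓
The only Referee value with inconsistent AwayTeam is Referee=79.

79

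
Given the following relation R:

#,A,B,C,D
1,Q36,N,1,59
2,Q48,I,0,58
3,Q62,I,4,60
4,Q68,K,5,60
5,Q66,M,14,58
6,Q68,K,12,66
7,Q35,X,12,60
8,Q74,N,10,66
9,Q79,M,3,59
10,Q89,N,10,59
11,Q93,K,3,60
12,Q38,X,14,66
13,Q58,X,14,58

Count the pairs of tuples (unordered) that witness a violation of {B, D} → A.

2

(B=N, D=59): violating pairs (1,10) — 1 pair.
(B=K, D=60): violating pairs (4,11) — 1 pair.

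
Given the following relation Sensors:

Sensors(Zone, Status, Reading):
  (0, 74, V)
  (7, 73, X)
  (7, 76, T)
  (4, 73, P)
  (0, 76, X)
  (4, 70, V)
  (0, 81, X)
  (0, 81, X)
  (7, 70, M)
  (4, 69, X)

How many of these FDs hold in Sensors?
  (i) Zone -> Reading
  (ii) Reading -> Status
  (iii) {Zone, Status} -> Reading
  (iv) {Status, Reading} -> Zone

(i) Zone -> Reading: Zone=0: 4 rows → Reading takes values {V, X} — violation; Zone=7: 3 rows → Reading takes values {X, T, M} — violation; Zone=4: 3 rows → Reading takes values {P, V, X} — violation — fails.
(ii) Reading -> Status: Reading=V: 2 rows → Status takes values {74, 70} — violation; Reading=X: 5 rows → Status takes values {73, 76, 81, 69} — violation — fails.
(iii) {Zone, Status} -> Reading: every LHS value maps to a single RHS value — holds.
(iv) {Status, Reading} -> Zone: every LHS value maps to a single RHS value — holds.
2 of the 4 dependencies hold.

2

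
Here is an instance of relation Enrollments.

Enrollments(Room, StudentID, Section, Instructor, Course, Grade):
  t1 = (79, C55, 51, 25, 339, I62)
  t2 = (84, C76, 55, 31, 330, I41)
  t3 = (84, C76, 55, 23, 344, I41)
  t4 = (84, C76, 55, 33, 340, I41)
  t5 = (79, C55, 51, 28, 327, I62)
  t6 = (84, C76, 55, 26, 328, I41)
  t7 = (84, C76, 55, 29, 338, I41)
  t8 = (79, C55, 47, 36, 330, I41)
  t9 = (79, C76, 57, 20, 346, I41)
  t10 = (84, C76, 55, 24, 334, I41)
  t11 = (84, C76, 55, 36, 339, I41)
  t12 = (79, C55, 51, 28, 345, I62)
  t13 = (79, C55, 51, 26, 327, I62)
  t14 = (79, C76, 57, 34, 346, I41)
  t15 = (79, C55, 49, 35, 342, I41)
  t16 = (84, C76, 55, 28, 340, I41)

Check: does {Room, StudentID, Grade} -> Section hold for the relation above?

(Room=79, StudentID=C55, Grade=I62): rows 1, 5, 12, 13 → Section = 51, 51, 51, 51 ✓
(Room=84, StudentID=C76, Grade=I41): rows 2, 3, 4, 6, 7, 10, 11, 16 → Section = 55, 55, 55, 55, 55, 55, 55, 55 ✓
(Room=79, StudentID=C55, Grade=I41): rows 8, 15 → Section takes values {47, 49} — violation
(Room=79, StudentID=C76, Grade=I41): rows 9, 14 → Section = 57, 57 ✓
Two rows agree on {Room, StudentID, Grade} but differ on Section, so {Room, StudentID, Grade} -> Section does not hold.

No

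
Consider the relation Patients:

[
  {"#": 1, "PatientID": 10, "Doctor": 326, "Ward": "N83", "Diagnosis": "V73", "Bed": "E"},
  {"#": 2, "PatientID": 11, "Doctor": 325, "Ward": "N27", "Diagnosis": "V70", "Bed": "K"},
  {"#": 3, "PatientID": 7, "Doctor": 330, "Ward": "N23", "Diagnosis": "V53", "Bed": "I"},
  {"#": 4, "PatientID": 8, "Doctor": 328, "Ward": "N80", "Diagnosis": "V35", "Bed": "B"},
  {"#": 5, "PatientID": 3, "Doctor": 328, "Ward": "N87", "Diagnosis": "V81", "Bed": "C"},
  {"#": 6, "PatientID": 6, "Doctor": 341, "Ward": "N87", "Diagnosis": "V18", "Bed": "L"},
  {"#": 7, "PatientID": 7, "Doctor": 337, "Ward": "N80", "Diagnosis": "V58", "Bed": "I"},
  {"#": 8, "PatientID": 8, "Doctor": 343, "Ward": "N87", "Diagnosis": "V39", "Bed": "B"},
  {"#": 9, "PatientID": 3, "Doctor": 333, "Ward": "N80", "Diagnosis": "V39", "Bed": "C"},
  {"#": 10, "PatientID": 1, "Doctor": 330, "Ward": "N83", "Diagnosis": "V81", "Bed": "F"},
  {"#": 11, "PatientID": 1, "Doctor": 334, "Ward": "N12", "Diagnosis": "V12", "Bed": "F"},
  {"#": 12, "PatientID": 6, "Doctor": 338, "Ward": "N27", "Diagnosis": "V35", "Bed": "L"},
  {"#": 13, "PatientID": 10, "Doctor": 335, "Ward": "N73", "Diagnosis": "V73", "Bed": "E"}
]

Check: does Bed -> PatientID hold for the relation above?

Bed=E: rows 1, 13 → PatientID = 10, 10 ✓
Bed=K: row 2 → PatientID = 11 ✓
Bed=I: rows 3, 7 → PatientID = 7, 7 ✓
Bed=B: rows 4, 8 → PatientID = 8, 8 ✓
Bed=C: rows 5, 9 → PatientID = 3, 3 ✓
Bed=L: rows 6, 12 → PatientID = 6, 6 ✓
Bed=F: rows 10, 11 → PatientID = 1, 1 ✓
Every Bed value is associated with a single PatientID value, so Bed -> PatientID holds.

Yes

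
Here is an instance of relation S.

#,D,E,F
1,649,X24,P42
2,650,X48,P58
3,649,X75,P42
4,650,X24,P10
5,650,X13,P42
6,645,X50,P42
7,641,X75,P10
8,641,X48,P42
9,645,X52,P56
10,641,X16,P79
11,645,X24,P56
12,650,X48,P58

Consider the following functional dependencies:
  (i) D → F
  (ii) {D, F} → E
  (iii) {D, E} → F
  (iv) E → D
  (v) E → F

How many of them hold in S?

(i) D → F: D=650: rows 2, 4, 5, 12 → F takes values {P58, P10, P42} — violation; D=645: rows 6, 9, 11 → F takes values {P42, P56} — violation; D=641: rows 7, 8, 10 → F takes values {P10, P42, P79} — violation — fails.
(ii) {D, F} → E: (D=649, F=P42): rows 1, 3 → E takes values {X24, X75} — violation; (D=645, F=P56): rows 9, 11 → E takes values {X52, X24} — violation — fails.
(iii) {D, E} → F: every LHS value maps to a single RHS value — holds.
(iv) E → D: E=X24: rows 1, 4, 11 → D takes values {649, 650, 645} — violation; E=X48: rows 2, 8, 12 → D takes values {650, 641} — violation; E=X75: rows 3, 7 → D takes values {649, 641} — violation — fails.
(v) E → F: E=X24: rows 1, 4, 11 → F takes values {P42, P10, P56} — violation; E=X48: rows 2, 8, 12 → F takes values {P58, P42} — violation; E=X75: rows 3, 7 → F takes values {P42, P10} — violation — fails.
1 of the 5 dependencies holds.

1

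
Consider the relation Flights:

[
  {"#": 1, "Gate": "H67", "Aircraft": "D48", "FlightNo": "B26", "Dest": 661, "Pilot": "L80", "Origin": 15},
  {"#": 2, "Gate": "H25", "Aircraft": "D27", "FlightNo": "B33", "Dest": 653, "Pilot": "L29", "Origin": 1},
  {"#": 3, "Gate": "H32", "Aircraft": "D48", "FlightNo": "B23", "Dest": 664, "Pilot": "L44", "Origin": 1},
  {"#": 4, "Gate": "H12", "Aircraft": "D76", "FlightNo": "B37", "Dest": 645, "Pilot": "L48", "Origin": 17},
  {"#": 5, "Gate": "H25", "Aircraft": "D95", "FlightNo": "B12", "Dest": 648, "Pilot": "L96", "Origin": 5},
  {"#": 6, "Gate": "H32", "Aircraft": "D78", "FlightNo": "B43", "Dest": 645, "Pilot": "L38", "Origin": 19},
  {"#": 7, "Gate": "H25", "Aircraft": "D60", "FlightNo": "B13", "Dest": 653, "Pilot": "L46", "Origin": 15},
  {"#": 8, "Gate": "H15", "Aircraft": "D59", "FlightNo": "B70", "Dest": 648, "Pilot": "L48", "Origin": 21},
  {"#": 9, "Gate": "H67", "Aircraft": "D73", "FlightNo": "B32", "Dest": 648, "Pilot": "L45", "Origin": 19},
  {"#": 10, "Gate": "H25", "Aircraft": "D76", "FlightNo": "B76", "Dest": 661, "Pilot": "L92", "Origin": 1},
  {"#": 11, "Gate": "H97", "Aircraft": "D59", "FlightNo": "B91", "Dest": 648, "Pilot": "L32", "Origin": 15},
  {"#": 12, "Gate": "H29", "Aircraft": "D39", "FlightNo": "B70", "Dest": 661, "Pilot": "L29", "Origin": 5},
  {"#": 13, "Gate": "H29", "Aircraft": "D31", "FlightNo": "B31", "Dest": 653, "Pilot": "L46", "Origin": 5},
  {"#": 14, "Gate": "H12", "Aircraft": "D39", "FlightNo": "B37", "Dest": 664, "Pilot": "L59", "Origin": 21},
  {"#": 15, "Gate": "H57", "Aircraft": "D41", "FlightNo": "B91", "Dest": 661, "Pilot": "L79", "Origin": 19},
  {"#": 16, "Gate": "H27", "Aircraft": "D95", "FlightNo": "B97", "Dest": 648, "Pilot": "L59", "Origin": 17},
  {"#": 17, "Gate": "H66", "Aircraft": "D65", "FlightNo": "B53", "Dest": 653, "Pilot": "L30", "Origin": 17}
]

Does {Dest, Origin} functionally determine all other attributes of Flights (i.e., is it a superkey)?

All 17 rows have distinct {Dest, Origin} values, so {Dest, Origin} → (all attributes) holds and {Dest, Origin} is a superkey.

Yes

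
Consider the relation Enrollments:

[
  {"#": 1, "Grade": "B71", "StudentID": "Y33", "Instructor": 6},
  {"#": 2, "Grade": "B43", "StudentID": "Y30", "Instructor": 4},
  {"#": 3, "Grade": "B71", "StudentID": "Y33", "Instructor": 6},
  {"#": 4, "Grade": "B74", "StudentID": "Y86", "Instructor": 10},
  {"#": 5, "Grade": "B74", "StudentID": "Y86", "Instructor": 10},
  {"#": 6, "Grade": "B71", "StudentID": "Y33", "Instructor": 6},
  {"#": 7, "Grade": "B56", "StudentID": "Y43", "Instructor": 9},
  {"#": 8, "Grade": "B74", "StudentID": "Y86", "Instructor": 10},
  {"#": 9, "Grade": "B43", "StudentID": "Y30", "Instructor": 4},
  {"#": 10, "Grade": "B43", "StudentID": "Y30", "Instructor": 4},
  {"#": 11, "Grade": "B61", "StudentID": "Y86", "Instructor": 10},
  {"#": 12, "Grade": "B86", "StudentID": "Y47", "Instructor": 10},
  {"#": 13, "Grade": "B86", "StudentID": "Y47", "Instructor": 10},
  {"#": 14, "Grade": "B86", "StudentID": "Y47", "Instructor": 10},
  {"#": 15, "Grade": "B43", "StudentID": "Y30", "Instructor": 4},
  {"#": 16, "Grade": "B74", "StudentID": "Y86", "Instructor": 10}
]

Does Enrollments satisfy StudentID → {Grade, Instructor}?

StudentID=Y33: rows 1, 3, 6 → {Grade,Instructor} = (B71, 6), (B71, 6), (B71, 6) ✓
StudentID=Y30: rows 2, 9, 10, 15 → {Grade,Instructor} = (B43, 4), (B43, 4), (B43, 4), (B43, 4) ✓
StudentID=Y86: rows 4, 5, 8, 11, 16 → {Grade,Instructor} takes values {(B74, 10), (B61, 10)} — violation
StudentID=Y43: row 7 → {Grade,Instructor} = (B56, 9) ✓
StudentID=Y47: rows 12, 13, 14 → {Grade,Instructor} = (B86, 10), (B86, 10), (B86, 10) ✓
Two rows agree on StudentID but differ on {Grade, Instructor}, so StudentID → {Grade, Instructor} does not hold.

No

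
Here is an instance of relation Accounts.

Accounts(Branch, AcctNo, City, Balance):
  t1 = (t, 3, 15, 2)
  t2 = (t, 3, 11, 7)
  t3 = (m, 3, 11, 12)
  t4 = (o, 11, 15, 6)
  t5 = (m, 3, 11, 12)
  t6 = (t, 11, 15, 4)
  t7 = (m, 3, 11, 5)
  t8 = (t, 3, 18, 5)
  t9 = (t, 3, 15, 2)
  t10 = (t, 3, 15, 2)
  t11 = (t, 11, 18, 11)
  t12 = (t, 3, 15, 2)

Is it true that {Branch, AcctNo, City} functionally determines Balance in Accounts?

(Branch=t, AcctNo=3, City=15): rows 1, 9, 10, 12 → Balance = 2, 2, 2, 2 ✓
(Branch=t, AcctNo=3, City=11): row 2 → Balance = 7 ✓
(Branch=m, AcctNo=3, City=11): rows 3, 5, 7 → Balance takes values {12, 5} — violation
(Branch=o, AcctNo=11, City=15): row 4 → Balance = 6 ✓
(Branch=t, AcctNo=11, City=15): row 6 → Balance = 4 ✓
(Branch=t, AcctNo=3, City=18): row 8 → Balance = 5 ✓
(Branch=t, AcctNo=11, City=18): row 11 → Balance = 11 ✓
Two rows agree on {Branch, AcctNo, City} but differ on Balance, so {Branch, AcctNo, City} → Balance does not hold.

No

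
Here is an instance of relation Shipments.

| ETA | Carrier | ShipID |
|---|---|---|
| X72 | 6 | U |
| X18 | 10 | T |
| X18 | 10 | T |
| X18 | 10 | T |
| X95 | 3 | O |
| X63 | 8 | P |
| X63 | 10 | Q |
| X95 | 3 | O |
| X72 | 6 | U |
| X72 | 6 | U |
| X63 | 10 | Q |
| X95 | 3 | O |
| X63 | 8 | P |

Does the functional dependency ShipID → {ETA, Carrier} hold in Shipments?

ShipID=U: 3 rows → {ETA,Carrier} = (X72, 6), (X72, 6), (X72, 6) ✓
ShipID=T: 3 rows → {ETA,Carrier} = (X18, 10), (X18, 10), (X18, 10) ✓
ShipID=O: 3 rows → {ETA,Carrier} = (X95, 3), (X95, 3), (X95, 3) ✓
ShipID=P: 2 rows → {ETA,Carrier} = (X63, 8), (X63, 8) ✓
ShipID=Q: 2 rows → {ETA,Carrier} = (X63, 10), (X63, 10) ✓
Every ShipID value is associated with a single {ETA, Carrier} value, so ShipID → {ETA, Carrier} holds.

Yes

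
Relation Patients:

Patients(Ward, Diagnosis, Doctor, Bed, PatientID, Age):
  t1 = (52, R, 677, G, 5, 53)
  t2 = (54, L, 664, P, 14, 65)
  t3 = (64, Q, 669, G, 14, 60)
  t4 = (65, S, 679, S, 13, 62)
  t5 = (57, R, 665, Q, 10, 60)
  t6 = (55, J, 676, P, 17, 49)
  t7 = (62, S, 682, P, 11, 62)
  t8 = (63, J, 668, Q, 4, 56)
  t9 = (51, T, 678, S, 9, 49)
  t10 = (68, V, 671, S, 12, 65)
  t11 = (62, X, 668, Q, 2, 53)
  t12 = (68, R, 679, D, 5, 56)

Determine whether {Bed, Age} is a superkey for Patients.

All 12 rows have distinct {Bed, Age} values, so {Bed, Age} → (all attributes) holds and {Bed, Age} is a superkey.

Yes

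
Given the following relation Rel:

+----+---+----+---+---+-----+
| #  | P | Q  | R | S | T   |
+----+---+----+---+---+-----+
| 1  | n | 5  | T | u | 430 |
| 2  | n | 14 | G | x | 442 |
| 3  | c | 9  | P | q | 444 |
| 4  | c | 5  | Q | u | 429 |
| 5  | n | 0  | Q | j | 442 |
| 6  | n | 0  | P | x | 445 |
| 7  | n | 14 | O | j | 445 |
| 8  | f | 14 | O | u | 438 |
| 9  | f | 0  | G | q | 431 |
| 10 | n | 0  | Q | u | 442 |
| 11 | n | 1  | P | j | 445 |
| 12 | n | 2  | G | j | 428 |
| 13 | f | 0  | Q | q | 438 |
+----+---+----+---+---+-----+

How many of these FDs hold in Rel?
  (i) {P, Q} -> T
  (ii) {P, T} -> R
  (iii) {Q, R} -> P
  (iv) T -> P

1

(i) {P, Q} -> T: (P=n, Q=14): rows 2, 7 → T takes values {442, 445} — violation; (P=n, Q=0): rows 5, 6, 10 → T takes values {442, 445} — violation; (P=f, Q=0): rows 9, 13 → T takes values {431, 438} — violation — fails.
(ii) {P, T} -> R: (P=n, T=442): rows 2, 5, 10 → R takes values {G, Q} — violation; (P=n, T=445): rows 6, 7, 11 → R takes values {P, O} — violation; (P=f, T=438): rows 8, 13 → R takes values {O, Q} — violation — fails.
(iii) {Q, R} -> P: (Q=0, R=Q): rows 5, 10, 13 → P takes values {n, f} — violation; (Q=14, R=O): rows 7, 8 → P takes values {n, f} — violation — fails.
(iv) T -> P: every LHS value maps to a single RHS value — holds.
1 of the 4 dependencies holds.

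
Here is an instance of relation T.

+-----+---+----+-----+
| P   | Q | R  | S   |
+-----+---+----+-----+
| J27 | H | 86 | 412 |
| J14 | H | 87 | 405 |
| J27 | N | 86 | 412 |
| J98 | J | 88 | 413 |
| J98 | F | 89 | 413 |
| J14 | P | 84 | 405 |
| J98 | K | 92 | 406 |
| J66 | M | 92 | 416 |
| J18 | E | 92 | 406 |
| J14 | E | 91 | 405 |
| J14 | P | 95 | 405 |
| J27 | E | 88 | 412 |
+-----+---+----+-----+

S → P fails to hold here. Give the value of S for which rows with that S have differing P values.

S=412: 3 rows → P = J27, J27, J27 ✓
S=405: 4 rows → P = J14, J14, J14, J14 ✓
S=413: 2 rows → P = J98, J98 ✓
S=406: 2 rows → P takes values {J98, J18} — violation
S=416: 1 row → P = J66 ✓
The only S value with inconsistent P is S=406.

406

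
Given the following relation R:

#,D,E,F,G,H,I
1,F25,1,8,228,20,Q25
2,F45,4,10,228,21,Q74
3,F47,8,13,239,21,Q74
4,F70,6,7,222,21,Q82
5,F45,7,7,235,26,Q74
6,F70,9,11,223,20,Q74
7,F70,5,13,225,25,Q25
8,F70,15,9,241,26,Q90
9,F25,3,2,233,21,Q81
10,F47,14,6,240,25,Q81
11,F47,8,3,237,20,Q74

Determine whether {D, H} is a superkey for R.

All 11 rows have distinct {D, H} values, so {D, H} → (all attributes) holds and {D, H} is a superkey.

Yes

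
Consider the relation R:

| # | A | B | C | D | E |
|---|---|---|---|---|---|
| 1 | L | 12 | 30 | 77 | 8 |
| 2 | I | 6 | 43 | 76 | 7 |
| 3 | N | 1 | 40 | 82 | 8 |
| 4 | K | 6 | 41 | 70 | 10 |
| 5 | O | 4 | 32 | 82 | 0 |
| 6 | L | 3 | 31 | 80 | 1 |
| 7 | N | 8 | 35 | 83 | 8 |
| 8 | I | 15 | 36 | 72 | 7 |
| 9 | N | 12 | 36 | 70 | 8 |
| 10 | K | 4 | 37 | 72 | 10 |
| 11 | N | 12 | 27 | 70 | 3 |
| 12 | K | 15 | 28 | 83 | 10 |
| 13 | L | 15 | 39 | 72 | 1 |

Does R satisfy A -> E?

No

A=L: rows 1, 6, 13 → E takes values {8, 1} — violation
A=I: rows 2, 8 → E = 7, 7 ✓
A=N: rows 3, 7, 9, 11 → E takes values {8, 3} — violation
A=K: rows 4, 10, 12 → E = 10, 10, 10 ✓
A=O: row 5 → E = 0 ✓
Two rows agree on A but differ on E, so A -> E does not hold.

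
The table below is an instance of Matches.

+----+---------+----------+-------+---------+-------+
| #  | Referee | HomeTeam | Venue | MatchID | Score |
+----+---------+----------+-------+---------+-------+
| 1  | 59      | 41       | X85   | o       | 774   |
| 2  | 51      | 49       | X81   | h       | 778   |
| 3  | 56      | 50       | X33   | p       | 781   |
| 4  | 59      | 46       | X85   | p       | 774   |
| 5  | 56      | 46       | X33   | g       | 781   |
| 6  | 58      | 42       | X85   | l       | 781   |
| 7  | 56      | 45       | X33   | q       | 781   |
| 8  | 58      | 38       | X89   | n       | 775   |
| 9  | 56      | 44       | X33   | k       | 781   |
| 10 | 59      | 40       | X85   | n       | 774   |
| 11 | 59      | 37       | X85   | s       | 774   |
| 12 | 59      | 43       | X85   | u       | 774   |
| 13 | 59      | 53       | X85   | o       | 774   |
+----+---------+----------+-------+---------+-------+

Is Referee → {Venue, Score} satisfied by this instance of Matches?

Referee=59: rows 1, 4, 10, 11, 12, 13 → {Venue,Score} = (X85, 774), (X85, 774), (X85, 774), (X85, 774), (X85, 774), (X85, 774) ✓
Referee=51: row 2 → {Venue,Score} = (X81, 778) ✓
Referee=56: rows 3, 5, 7, 9 → {Venue,Score} = (X33, 781), (X33, 781), (X33, 781), (X33, 781) ✓
Referee=58: rows 6, 8 → {Venue,Score} takes values {(X85, 781), (X89, 775)} — violation
Two rows agree on Referee but differ on {Venue, Score}, so Referee → {Venue, Score} does not hold.

No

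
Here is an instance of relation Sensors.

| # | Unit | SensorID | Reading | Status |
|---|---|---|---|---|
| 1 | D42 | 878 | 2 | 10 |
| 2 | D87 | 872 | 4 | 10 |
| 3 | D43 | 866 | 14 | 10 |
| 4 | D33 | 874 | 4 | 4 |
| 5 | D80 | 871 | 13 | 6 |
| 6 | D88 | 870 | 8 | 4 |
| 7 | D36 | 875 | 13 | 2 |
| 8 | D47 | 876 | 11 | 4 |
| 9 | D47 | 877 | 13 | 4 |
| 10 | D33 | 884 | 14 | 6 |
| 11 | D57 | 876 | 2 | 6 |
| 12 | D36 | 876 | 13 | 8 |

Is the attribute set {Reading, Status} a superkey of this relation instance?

Yes

All 12 rows have distinct {Reading, Status} values, so {Reading, Status} → (all attributes) holds and {Reading, Status} is a superkey.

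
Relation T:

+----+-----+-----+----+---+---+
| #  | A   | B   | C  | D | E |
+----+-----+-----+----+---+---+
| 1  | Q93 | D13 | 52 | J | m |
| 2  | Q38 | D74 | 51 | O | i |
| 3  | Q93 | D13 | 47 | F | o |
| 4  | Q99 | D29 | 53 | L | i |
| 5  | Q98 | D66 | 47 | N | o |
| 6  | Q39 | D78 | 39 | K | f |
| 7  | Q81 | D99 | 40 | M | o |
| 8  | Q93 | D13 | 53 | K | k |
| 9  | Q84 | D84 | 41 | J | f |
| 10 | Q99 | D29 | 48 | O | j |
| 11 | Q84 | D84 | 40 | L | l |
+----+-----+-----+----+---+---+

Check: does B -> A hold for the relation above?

B=D13: rows 1, 3, 8 → A = Q93, Q93, Q93 ✓
B=D74: row 2 → A = Q38 ✓
B=D29: rows 4, 10 → A = Q99, Q99 ✓
B=D66: row 5 → A = Q98 ✓
B=D78: row 6 → A = Q39 ✓
B=D99: row 7 → A = Q81 ✓
B=D84: rows 9, 11 → A = Q84, Q84 ✓
Every B value is associated with a single A value, so B -> A holds.

Yes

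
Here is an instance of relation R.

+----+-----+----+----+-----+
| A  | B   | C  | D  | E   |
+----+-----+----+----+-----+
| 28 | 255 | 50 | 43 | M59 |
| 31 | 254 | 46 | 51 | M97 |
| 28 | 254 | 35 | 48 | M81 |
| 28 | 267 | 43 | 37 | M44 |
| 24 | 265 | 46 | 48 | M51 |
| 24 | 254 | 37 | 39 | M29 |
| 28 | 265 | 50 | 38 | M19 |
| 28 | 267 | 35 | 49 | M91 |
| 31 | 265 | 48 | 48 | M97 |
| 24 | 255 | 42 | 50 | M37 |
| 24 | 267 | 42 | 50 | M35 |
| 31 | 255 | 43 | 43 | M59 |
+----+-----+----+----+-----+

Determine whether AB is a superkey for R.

Two distinct rows share (A=28, B=267), so AB does not determine every attribute — not a superkey.

No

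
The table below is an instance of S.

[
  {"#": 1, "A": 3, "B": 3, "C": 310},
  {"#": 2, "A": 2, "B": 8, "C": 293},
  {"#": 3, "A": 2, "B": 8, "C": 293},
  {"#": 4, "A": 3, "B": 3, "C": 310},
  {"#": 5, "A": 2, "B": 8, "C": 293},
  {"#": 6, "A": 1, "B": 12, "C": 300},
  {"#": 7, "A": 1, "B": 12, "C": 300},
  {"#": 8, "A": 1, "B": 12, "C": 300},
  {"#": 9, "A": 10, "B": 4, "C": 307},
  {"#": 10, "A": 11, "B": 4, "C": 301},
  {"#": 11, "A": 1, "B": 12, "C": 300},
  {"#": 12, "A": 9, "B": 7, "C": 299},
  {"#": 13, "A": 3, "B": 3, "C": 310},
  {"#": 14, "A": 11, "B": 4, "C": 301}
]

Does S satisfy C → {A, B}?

C=310: rows 1, 4, 13 → {A,B} = (3, 3), (3, 3), (3, 3) ✓
C=293: rows 2, 3, 5 → {A,B} = (2, 8), (2, 8), (2, 8) ✓
C=300: rows 6, 7, 8, 11 → {A,B} = (1, 12), (1, 12), (1, 12), (1, 12) ✓
C=307: row 9 → {A,B} = (10, 4) ✓
C=301: rows 10, 14 → {A,B} = (11, 4), (11, 4) ✓
C=299: row 12 → {A,B} = (9, 7) ✓
Every C value is associated with a single {A, B} value, so C → {A, B} holds.

Yes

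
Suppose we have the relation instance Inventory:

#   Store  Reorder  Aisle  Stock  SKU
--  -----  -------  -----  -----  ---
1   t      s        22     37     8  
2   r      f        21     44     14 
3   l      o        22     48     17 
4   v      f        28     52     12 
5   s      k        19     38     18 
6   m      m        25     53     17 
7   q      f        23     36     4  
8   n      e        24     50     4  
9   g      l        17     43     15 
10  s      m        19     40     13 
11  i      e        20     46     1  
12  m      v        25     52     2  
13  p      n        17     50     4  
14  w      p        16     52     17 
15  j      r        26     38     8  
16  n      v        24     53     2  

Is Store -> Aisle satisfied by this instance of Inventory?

Yes

Store=t: row 1 → Aisle = 22 ✓
Store=r: row 2 → Aisle = 21 ✓
Store=l: row 3 → Aisle = 22 ✓
Store=v: row 4 → Aisle = 28 ✓
Store=s: rows 5, 10 → Aisle = 19, 19 ✓
Store=m: rows 6, 12 → Aisle = 25, 25 ✓
Store=q: row 7 → Aisle = 23 ✓
Store=n: rows 8, 16 → Aisle = 24, 24 ✓
Store=g: row 9 → Aisle = 17 ✓
Store=i: row 11 → Aisle = 20 ✓
Store=p: row 13 → Aisle = 17 ✓
Store=w: row 14 → Aisle = 16 ✓
Store=j: row 15 → Aisle = 26 ✓
Every Store value is associated with a single Aisle value, so Store -> Aisle holds.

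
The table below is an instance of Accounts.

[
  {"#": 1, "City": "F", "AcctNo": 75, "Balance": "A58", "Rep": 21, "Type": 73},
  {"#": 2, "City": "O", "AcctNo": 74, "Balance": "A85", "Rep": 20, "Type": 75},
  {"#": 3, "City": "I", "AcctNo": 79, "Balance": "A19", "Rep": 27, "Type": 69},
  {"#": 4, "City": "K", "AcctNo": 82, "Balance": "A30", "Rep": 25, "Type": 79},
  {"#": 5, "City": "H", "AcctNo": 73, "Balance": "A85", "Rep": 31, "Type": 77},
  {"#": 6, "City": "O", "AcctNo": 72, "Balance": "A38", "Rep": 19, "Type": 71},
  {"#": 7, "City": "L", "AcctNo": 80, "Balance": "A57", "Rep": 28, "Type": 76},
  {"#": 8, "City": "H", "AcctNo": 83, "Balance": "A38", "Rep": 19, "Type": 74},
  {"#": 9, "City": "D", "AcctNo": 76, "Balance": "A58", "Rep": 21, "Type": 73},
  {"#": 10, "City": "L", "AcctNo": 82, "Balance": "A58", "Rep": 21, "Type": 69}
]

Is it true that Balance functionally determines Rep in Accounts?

No

Balance=A58: rows 1, 9, 10 → Rep = 21, 21, 21 ✓
Balance=A85: rows 2, 5 → Rep takes values {20, 31} — violation
Balance=A19: row 3 → Rep = 27 ✓
Balance=A30: row 4 → Rep = 25 ✓
Balance=A38: rows 6, 8 → Rep = 19, 19 ✓
Balance=A57: row 7 → Rep = 28 ✓
Two rows agree on Balance but differ on Rep, so Balance → Rep does not hold.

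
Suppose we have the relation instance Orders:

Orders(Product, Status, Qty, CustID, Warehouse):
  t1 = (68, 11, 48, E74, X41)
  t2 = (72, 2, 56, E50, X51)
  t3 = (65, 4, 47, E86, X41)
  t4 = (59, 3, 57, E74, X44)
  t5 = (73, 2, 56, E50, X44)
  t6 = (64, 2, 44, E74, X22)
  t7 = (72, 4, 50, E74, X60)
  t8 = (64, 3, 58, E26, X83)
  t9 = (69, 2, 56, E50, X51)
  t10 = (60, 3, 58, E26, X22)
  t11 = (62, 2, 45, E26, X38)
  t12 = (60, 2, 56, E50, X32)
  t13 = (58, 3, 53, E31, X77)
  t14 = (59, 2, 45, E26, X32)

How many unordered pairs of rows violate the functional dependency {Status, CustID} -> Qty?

(Status=2, CustID=E50): all 4 rows agree on Qty — 0 pairs.
(Status=3, CustID=E26): all 2 rows agree on Qty — 0 pairs.
(Status=2, CustID=E26): all 2 rows agree on Qty — 0 pairs.

0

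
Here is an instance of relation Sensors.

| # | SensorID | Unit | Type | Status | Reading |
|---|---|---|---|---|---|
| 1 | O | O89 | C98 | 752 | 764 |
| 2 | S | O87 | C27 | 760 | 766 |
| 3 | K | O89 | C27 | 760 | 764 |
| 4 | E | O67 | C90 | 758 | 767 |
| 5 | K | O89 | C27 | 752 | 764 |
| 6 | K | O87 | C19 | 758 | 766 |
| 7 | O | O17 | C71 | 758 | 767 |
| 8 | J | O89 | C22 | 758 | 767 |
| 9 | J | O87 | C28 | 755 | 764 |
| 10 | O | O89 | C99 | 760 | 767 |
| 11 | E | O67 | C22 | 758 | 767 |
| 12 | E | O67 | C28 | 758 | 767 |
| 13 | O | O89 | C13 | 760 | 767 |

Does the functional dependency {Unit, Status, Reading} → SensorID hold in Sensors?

(Unit=O89, Status=752, Reading=764): rows 1, 5 → SensorID takes values {O, K} — violation
(Unit=O87, Status=760, Reading=766): row 2 → SensorID = S ✓
(Unit=O89, Status=760, Reading=764): row 3 → SensorID = K ✓
(Unit=O67, Status=758, Reading=767): rows 4, 11, 12 → SensorID = E, E, E ✓
(Unit=O87, Status=758, Reading=766): row 6 → SensorID = K ✓
(Unit=O17, Status=758, Reading=767): row 7 → SensorID = O ✓
(Unit=O89, Status=758, Reading=767): row 8 → SensorID = J ✓
(Unit=O87, Status=755, Reading=764): row 9 → SensorID = J ✓
(Unit=O89, Status=760, Reading=767): rows 10, 13 → SensorID = O, O ✓
Two rows agree on {Unit, Status, Reading} but differ on SensorID, so {Unit, Status, Reading} → SensorID does not hold.

No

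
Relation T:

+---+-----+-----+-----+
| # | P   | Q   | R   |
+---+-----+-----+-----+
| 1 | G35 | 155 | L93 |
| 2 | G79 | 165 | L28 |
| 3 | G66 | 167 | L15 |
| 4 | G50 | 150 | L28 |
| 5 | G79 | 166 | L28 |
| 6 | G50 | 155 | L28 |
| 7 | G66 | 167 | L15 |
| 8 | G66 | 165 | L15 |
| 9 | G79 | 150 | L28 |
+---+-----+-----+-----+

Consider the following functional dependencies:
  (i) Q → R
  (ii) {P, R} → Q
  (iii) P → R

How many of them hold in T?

(i) Q → R: Q=155: rows 1, 6 → R takes values {L93, L28} — violation; Q=165: rows 2, 8 → R takes values {L28, L15} — violation — fails.
(ii) {P, R} → Q: (P=G79, R=L28): rows 2, 5, 9 → Q takes values {165, 166, 150} — violation; (P=G66, R=L15): rows 3, 7, 8 → Q takes values {167, 165} — violation; (P=G50, R=L28): rows 4, 6 → Q takes values {150, 155} — violation — fails.
(iii) P → R: every LHS value maps to a single RHS value — holds.
1 of the 3 dependencies holds.

1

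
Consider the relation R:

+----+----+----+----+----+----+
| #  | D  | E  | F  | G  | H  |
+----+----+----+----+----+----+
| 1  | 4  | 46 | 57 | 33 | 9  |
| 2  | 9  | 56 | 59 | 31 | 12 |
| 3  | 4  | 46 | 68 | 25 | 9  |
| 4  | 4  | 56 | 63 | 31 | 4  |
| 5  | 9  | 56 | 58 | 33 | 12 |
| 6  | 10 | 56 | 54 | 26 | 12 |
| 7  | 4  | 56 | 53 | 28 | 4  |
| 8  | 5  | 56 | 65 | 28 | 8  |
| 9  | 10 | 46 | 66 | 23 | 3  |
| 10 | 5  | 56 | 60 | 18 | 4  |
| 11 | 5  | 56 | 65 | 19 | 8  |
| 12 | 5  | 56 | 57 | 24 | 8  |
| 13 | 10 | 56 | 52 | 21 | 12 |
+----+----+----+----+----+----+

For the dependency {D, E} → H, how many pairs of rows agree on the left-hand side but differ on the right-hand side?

3

(D=4, E=46): all 2 rows agree on H — 0 pairs.
(D=9, E=56): all 2 rows agree on H — 0 pairs.
(D=4, E=56): all 2 rows agree on H — 0 pairs.
(D=10, E=56): all 2 rows agree on H — 0 pairs.
(D=5, E=56): violating pairs (8,10), (10,11), (10,12) — 3 pairs.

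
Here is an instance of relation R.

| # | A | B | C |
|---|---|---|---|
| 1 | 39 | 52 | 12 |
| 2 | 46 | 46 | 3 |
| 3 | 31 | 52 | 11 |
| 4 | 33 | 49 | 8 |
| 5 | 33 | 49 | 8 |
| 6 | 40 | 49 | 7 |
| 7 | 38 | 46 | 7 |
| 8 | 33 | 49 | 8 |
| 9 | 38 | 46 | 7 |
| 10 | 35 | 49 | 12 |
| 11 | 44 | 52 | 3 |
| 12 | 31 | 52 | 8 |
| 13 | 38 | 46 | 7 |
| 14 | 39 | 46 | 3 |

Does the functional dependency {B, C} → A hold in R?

No

(B=52, C=12): row 1 → A = 39 ✓
(B=46, C=3): rows 2, 14 → A takes values {46, 39} — violation
(B=52, C=11): row 3 → A = 31 ✓
(B=49, C=8): rows 4, 5, 8 → A = 33, 33, 33 ✓
(B=49, C=7): row 6 → A = 40 ✓
(B=46, C=7): rows 7, 9, 13 → A = 38, 38, 38 ✓
(B=49, C=12): row 10 → A = 35 ✓
(B=52, C=3): row 11 → A = 44 ✓
(B=52, C=8): row 12 → A = 31 ✓
Two rows agree on {B, C} but differ on A, so {B, C} → A does not hold.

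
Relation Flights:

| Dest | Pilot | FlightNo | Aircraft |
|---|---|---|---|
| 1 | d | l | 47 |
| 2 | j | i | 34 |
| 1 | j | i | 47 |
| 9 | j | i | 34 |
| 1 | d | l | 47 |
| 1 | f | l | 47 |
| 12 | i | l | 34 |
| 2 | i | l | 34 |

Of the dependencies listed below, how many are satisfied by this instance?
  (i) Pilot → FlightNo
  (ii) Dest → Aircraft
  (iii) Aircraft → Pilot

(i) Pilot → FlightNo: every LHS value maps to a single RHS value — holds.
(ii) Dest → Aircraft: every LHS value maps to a single RHS value — holds.
(iii) Aircraft → Pilot: Aircraft=47: 4 rows → Pilot takes values {d, j, f} — violation; Aircraft=34: 4 rows → Pilot takes values {j, i} — violation — fails.
2 of the 3 dependencies hold.

2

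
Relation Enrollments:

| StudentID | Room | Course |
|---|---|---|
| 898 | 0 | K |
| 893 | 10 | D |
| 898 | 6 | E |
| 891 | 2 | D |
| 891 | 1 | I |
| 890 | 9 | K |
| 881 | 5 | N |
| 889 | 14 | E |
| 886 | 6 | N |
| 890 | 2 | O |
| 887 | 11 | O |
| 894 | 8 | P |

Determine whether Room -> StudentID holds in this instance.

No

Room=0: 1 row → StudentID = 898 ✓
Room=10: 1 row → StudentID = 893 ✓
Room=6: 2 rows → StudentID takes values {898, 886} — violation
Room=2: 2 rows → StudentID takes values {891, 890} — violation
Room=1: 1 row → StudentID = 891 ✓
Room=9: 1 row → StudentID = 890 ✓
Room=5: 1 row → StudentID = 881 ✓
Room=14: 1 row → StudentID = 889 ✓
Room=11: 1 row → StudentID = 887 ✓
Room=8: 1 row → StudentID = 894 ✓
Two rows agree on Room but differ on StudentID, so Room -> StudentID does not hold.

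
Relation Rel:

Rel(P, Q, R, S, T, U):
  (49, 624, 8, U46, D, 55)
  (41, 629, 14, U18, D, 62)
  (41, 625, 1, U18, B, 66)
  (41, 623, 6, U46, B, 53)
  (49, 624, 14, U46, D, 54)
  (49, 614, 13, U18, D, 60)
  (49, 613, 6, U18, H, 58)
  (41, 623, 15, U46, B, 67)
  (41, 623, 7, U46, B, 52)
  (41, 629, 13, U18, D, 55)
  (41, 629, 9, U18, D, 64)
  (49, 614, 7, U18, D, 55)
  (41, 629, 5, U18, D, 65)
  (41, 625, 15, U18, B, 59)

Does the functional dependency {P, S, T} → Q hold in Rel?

(P=49, S=U46, T=D): 2 rows → Q = 624, 624 ✓
(P=41, S=U18, T=D): 4 rows → Q = 629, 629, 629, 629 ✓
(P=41, S=U18, T=B): 2 rows → Q = 625, 625 ✓
(P=41, S=U46, T=B): 3 rows → Q = 623, 623, 623 ✓
(P=49, S=U18, T=D): 2 rows → Q = 614, 614 ✓
(P=49, S=U18, T=H): 1 row → Q = 613 ✓
Every {P, S, T} value is associated with a single Q value, so {P, S, T} → Q holds.

Yes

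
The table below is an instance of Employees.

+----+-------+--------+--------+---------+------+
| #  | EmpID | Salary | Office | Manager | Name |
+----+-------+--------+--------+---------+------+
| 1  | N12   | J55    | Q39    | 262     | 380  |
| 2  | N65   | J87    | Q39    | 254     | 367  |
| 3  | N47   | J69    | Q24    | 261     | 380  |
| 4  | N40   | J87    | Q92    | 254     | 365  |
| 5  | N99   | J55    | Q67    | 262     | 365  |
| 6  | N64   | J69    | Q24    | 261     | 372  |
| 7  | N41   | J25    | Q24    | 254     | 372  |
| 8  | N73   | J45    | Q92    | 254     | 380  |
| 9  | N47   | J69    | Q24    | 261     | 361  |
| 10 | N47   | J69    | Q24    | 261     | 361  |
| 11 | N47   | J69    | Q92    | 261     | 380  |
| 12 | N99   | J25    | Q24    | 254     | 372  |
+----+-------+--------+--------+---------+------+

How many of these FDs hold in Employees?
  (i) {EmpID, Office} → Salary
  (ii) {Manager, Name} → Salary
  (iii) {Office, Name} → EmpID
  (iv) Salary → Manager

3

(i) {EmpID, Office} → Salary: every LHS value maps to a single RHS value — holds.
(ii) {Manager, Name} → Salary: every LHS value maps to a single RHS value — holds.
(iii) {Office, Name} → EmpID: (Office=Q24, Name=372): rows 6, 7, 12 → EmpID takes values {N64, N41, N99} — violation; (Office=Q92, Name=380): rows 8, 11 → EmpID takes values {N73, N47} — violation — fails.
(iv) Salary → Manager: every LHS value maps to a single RHS value — holds.
3 of the 4 dependencies hold.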